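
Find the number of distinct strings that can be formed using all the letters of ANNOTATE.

5040

ANNOTATE has 8 letters with A appearing twice, N appearing twice, and T appearing twice.
So there are 8! / (2!·2!·2!) = 5040 distinguishable arrangements.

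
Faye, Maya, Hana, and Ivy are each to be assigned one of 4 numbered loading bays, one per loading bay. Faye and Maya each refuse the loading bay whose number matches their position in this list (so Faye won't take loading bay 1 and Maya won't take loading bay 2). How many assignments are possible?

Let Aᵢ (for i ∈ {1, 2}) be the placements that put person i in their forbidden loading bay. Any j of these fix j positions, leaving (4−j)! ways to fill the rest, and there are C(2,j) ways to pick which j.
By inclusion–exclusion, the number of valid placements is Σ_{j=0}^{2} (−1)^j C(2,j)·(4−j)!.
Computing: 24 − 12 + 2 = 14.

14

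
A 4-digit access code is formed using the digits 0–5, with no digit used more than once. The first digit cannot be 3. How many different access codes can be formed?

300

The first digit has 6−1 = 5 choices (anything except 3).
The remaining 3 digits are filled from the other 5 symbols without repetition: 5 × 4 × 3 = 60.
Total: 5 × 60 = 300.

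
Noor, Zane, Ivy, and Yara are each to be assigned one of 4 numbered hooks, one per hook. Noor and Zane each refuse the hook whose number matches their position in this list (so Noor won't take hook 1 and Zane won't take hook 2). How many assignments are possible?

14

Let Aᵢ (for i ∈ {1, 2}) be the placements that put person i in their forbidden hook. Any j of these fix j positions, leaving (4−j)! ways to fill the rest, and there are C(2,j) ways to pick which j.
By inclusion–exclusion, the number of valid placements is Σ_{j=0}^{2} (−1)^j C(2,j)·(4−j)!.
Computing: 24 − 12 + 2 = 14.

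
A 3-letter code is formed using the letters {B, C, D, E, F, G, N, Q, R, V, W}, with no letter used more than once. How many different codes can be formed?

This is a permutation of 3 out of 11: P(11,3) = 11!/8!.
That product is 11 × 10 × 9 = 990.

990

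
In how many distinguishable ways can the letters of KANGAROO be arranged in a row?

10080

KANGAROO has 8 letters with A appearing twice and O appearing twice.
Dividing 8! = 40320 by 2!·2! = 4 for the repeated letters gives 10080.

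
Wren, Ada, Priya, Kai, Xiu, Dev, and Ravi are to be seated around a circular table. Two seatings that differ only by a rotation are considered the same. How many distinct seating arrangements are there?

720

Fix one person's seat to break rotational symmetry; the remaining 6 people can be arranged in (6)! = 720 ways.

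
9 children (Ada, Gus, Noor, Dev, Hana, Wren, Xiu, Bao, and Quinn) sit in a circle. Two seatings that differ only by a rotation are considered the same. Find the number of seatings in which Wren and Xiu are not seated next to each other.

Without the restriction there are (8)! = 40320 seatings.
Those with Wren next to Xiu: fuse the pair into one unit and seat 8 units around a circle — 2·(7)! = 10080.
Subtracting, 40320 − 10080 = 30240.

30240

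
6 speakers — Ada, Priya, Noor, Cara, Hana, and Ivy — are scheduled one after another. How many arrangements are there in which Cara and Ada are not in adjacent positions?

480

Of the 6! = 720 arrangements, those with Cara and Ada adjacent number 2 × 5! = 240 (treat the pair as a block with 2 internal orders).
So 720 − 240 = 480 arrangements keep them apart.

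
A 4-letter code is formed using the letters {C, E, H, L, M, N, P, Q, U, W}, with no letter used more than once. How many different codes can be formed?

Choose and order 4 of the 10 symbols: the first letter has 10 options, the next 9, then 8, 7.
That product is 10 × 9 × 8 × 7 = 5040.

5040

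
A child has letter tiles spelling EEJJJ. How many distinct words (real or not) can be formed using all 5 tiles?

10

Letter multiplicities in EEJJJ: E×2, J×3.
So there are 5! / (3!·2!) = 10 distinguishable arrangements.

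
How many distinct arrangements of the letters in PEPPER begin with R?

10

With the first slot taken by R, it remains to arrange the other 5 letters (PEPPE).
Those 5 letters have E appearing twice and P appearing 3 times, giving (5)!/(3!·2!) = 10.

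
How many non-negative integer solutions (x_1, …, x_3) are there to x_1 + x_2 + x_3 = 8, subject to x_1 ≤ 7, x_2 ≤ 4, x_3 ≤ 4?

Without the upper bounds there are C(10,2) = 45 ways to split 8 among 3 variables.
Subtract solutions that violate a single cap (substitute x_i' = x_i − (cap_i+1)): x_1 ≥ 8 gives C(2,2) = 1; x_2 ≥ 5 gives C(5,2) = 10; x_3 ≥ 5 gives C(5,2) = 10. Together 21.
No two caps can be exceeded simultaneously, so the pair terms are all 0.
By inclusion–exclusion the count is 45 − 21 + 0 = 24.

24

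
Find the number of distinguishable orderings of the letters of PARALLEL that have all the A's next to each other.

Treat the 2 copies of A as a single block. The multiset to arrange is then {AA, E, L, L, L, P, R}, 7 items in all.
That gives (7)!/(3!) = 840 arrangements.

840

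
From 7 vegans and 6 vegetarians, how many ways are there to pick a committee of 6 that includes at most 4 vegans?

1583

Split by how many vegans are chosen (0 through 4).
Sum: C(7,0)·C(6,6) + C(7,1)·C(6,5) + C(7,2)·C(6,4) + C(7,3)·C(6,3) + C(7,4)·C(6,2) = 1 + 42 + 315 + 700 + 525 = 1583.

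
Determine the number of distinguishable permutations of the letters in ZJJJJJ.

6

ZJJJJJ has 6 letters with J appearing 5 times.
Dividing 6! = 720 by 5! = 120 for the repeated letters gives 6.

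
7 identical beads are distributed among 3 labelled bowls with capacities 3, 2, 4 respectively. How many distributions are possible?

6

Without the upper bounds there are C(9,2) = 36 ways to split 7 among 3 bowls.
Subtract solutions that violate a single cap (substitute x_i' = x_i − (cap_i+1)): x_1 ≥ 4 gives C(5,2) = 10; x_2 ≥ 3 gives C(6,2) = 15; x_3 ≥ 5 gives C(4,2) = 6. Together 31.
Add back pairs where two caps are both exceeded: 1 + 0 + 0 = 1.
By inclusion–exclusion the count is 36 − 31 + 1 = 6.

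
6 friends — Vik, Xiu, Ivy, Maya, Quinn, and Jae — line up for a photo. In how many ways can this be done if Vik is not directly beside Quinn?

Of the 6! = 720 arrangements, those with Vik and Quinn adjacent number 2 × 5! = 240 (treat the pair as a block with 2 internal orders).
Complementary counting: 720 − 240 = 480.

480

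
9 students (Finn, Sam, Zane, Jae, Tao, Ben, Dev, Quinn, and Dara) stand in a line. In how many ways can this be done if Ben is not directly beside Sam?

282240

Of the 9! = 362880 arrangements, those with Ben and Sam adjacent number 2 × 8! = 80640 (treat the pair as a block with 2 internal orders).
So 362880 − 80640 = 282240 arrangements keep them apart.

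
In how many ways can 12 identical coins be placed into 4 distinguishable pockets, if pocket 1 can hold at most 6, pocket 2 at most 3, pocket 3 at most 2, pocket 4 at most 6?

Ignoring the caps, the number of non-negative solutions to x_1+…+x_4 = 12 is C(15,3) = 455.
Subtract solutions that violate a single cap (substitute x_i' = x_i − (cap_i+1)): x_1 ≥ 7 gives C(8,3) = 56; x_2 ≥ 4 gives C(11,3) = 165; x_3 ≥ 3 gives C(12,3) = 220; x_4 ≥ 7 gives C(8,3) = 56. Together 497.
Add back pairs where two caps are both exceeded: 4 + 10 + 0 + 56 + 4 + 10 = 84.
By inclusion–exclusion the count is 455 − 497 + 84 = 42.

42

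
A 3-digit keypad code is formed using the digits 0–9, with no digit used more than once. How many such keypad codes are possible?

720

With no repetition, fill the 3 digits in order: 10 choices, then 9, down to 8.
10 × 9 × 8 = 720.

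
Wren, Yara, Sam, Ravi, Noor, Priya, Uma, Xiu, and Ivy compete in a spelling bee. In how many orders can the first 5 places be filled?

There are 9 choices for 1st place, 8 for 2nd, and so on down to 5 for position 5.
That gives 9 × 8 × 7 × 6 × 5 = 15120.

15120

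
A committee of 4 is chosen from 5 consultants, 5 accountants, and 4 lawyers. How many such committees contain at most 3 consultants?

Split by how many consultants are chosen (0 through 3).
Sum: C(5,0)·C(9,4) + C(5,1)·C(9,3) + C(5,2)·C(9,2) + C(5,3)·C(9,1) = 126 + 420 + 360 + 90 = 996.

996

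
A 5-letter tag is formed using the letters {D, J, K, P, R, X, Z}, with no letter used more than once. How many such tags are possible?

2520

With no repetition, fill the 5 letters in order: 7 choices, then 6, down to 3.
7 × 6 × 5 × 4 × 3 = 2520.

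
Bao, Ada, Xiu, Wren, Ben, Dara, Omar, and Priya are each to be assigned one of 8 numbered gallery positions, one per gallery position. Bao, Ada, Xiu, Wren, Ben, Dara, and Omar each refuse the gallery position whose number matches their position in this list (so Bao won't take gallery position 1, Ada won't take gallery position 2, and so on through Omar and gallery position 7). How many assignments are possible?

16687

Let Aᵢ (for 1 ≤ i ≤ 7) be the placements that put person i in their forbidden gallery position. Any j of these fix j positions, leaving (8−j)! ways to fill the rest, and there are C(7,j) ways to pick which j.
By inclusion–exclusion, the number of valid placements is Σ_{j=0}^{7} (−1)^j C(7,j)·(8−j)!.
Computing: 40320 − 35280 + 15120 − 4200 + 840 − 126 + 14 − 1 = 16687.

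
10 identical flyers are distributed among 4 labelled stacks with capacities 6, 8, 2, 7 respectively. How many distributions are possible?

133

Ignoring the caps, the number of non-negative solutions to x_1+…+x_4 = 10 is C(13,3) = 286.
Subtract solutions that violate a single cap (substitute x_i' = x_i − (cap_i+1)): x_1 ≥ 7 gives C(6,3) = 20; x_2 ≥ 9 gives C(4,3) = 4; x_3 ≥ 3 gives C(10,3) = 120; x_4 ≥ 8 gives C(5,3) = 10. Together 154.
Add back pairs where two caps are both exceeded: 0 + 1 + 0 + 0 + 0 + 0 = 1.
By inclusion–exclusion the count is 286 − 154 + 1 = 133.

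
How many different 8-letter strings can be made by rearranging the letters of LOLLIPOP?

1680

LOLLIPOP has 8 letters with L appearing 3 times, O appearing twice, and P appearing twice.
So there are 8! / (3!·2!·2!) = 1680 distinguishable arrangements.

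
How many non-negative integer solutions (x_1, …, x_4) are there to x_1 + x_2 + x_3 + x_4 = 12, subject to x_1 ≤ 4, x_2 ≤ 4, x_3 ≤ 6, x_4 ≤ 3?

50

By stars and bars, unrestricted non-negative solutions to x_1+…+x_4 = 12 number C(12+3,3) = 455.
Subtract solutions that violate a single cap (substitute x_i' = x_i − (cap_i+1)): x_1 ≥ 5 gives C(10,3) = 120; x_2 ≥ 5 gives C(10,3) = 120; x_3 ≥ 7 gives C(8,3) = 56; x_4 ≥ 4 gives C(11,3) = 165. Together 461.
Add back pairs where two caps are both exceeded: 10 + 1 + 20 + 1 + 20 + 4 = 56.
By inclusion–exclusion the count is 455 − 461 + 56 = 50.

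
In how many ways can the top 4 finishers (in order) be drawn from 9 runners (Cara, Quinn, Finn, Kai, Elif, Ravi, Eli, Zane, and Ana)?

This is an ordered selection of 4 from 9: P(9,4).
That gives 9 × 8 × 7 × 6 = 3024.

3024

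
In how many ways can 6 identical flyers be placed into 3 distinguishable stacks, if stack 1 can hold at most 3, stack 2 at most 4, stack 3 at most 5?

Without the upper bounds there are C(8,2) = 28 ways to split 6 among 3 stacks.
Subtract solutions that violate a single cap (substitute x_i' = x_i − (cap_i+1)): x_1 ≥ 4 gives C(4,2) = 6; x_2 ≥ 5 gives C(3,2) = 3; x_3 ≥ 6 gives C(2,2) = 1. Together 10.
No two caps can be exceeded simultaneously, so the pair terms are all 0.
By inclusion–exclusion the count is 28 − 10 + 0 = 18.

18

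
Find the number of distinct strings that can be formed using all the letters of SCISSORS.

1680

Letter multiplicities in SCISSORS: C×1, I×1, O×1, R×1, S×4.
Dividing 8! = 40320 by 4! = 24 for the repeated letters gives 1680.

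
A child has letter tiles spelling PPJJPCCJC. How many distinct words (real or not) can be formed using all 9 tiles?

Letter multiplicities in PPJJPCCJC: C×3, J×3, P×3.
So there are 9! / (3!·3!·3!) = 1680 distinguishable arrangements.

1680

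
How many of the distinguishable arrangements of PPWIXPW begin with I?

60

With the first slot taken by I, it remains to arrange the other 6 letters (PPWXPW).
Those 6 letters have P appearing 3 times and W appearing twice, giving (6)!/(3!·2!) = 60.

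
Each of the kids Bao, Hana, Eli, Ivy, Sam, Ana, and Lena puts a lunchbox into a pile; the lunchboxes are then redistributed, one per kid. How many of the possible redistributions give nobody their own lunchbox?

1854

Count assignments avoiding every fixed point. For any j of the 7 kids fixed to their own lunchbox, the other 7−j can be arranged in (7−j)! ways.
By inclusion–exclusion this is Σ_{j=0}^{7} (−1)^j C(7,j)·(7−j)!.
Computing: 5040 − 5040 + 2520 − 840 + 210 − 42 + 7 − 1 = 1854.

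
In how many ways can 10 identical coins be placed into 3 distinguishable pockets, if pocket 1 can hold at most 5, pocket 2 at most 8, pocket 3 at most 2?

15

By stars and bars, unrestricted non-negative solutions to x_1+…+x_3 = 10 number C(10+2,2) = 66.
Subtract solutions that violate a single cap (substitute x_i' = x_i − (cap_i+1)): x_1 ≥ 6 gives C(6,2) = 15; x_2 ≥ 9 gives C(3,2) = 3; x_3 ≥ 3 gives C(9,2) = 36. Together 54.
Add back pairs where two caps are both exceeded: 0 + 3 + 0 = 3.
By inclusion–exclusion the count is 66 − 54 + 3 = 15.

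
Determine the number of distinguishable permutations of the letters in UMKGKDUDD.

15120

The 9 letters of UMKGKDUDD have repeats: D appearing 3 times, K appearing twice, and U appearing twice.
The number of distinct arrangements is 9!/(3!·2!·2!) = 362880/24 = 15120.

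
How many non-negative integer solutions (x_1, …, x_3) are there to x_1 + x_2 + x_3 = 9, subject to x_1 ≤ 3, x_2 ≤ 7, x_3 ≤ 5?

Without the upper bounds there are C(11,2) = 55 ways to split 9 among 3 variables.
Subtract solutions that violate a single cap (substitute x_i' = x_i − (cap_i+1)): x_1 ≥ 4 gives C(7,2) = 21; x_2 ≥ 8 gives C(3,2) = 3; x_3 ≥ 6 gives C(5,2) = 10. Together 34.
No two caps can be exceeded simultaneously, so the pair terms are all 0.
By inclusion–exclusion the count is 55 − 34 + 0 = 21.

21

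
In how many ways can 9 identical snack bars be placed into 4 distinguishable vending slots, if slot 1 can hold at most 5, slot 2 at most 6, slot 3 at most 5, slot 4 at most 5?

150

By stars and bars, unrestricted non-negative solutions to x_1+…+x_4 = 9 number C(9+3,3) = 220.
Subtract solutions that violate a single cap (substitute x_i' = x_i − (cap_i+1)): x_1 ≥ 6 gives C(6,3) = 20; x_2 ≥ 7 gives C(5,3) = 10; x_3 ≥ 6 gives C(6,3) = 20; x_4 ≥ 6 gives C(6,3) = 20. Together 70.
No two caps can be exceeded simultaneously, so the pair terms are all 0.
By inclusion–exclusion the count is 220 − 70 + 0 = 150.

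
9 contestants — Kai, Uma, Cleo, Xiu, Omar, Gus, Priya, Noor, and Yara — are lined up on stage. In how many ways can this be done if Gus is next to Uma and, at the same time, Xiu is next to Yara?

Treat {Gus,Uma} as one block (2 orders) and {Xiu,Yara} as another (2 orders).
That leaves 7 units to arrange: 2 × 2 × 7! = 4 × 5040 = 20160.

20160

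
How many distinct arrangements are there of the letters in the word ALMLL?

ALMLL has 5 letters with L appearing 3 times.
The number of distinct arrangements is 5!/(3!) = 120/6 = 20.

20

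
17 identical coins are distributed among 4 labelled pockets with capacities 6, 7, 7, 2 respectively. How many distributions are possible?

46

By stars and bars, unrestricted non-negative solutions to x_1+…+x_4 = 17 number C(17+3,3) = 1140.
Subtract solutions that violate a single cap (substitute x_i' = x_i − (cap_i+1)): x_1 ≥ 7 gives C(13,3) = 286; x_2 ≥ 8 gives C(12,3) = 220; x_3 ≥ 8 gives C(12,3) = 220; x_4 ≥ 3 gives C(17,3) = 680. Together 1406.
Add back pairs where two caps are both exceeded: 10 + 10 + 120 + 4 + 84 + 84 = 312.
By inclusion–exclusion the count is 1140 − 1406 + 312 = 46.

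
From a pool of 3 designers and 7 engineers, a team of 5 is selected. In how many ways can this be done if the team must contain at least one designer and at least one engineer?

Unrestricted: C(10,5) = 252 ways to pick any 5 of the 10.
Subtract selections that omit an entire group: no designers → C(7,5) = 21; no engineers → C(3,5) = 0.
Both groups omitted at once is impossible, so 252 − 21 = 231.

231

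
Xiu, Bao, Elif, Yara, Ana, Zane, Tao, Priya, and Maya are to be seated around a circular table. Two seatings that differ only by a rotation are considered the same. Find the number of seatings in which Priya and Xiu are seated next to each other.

10080

Glue Priya and Xiu into a block (2 internal orders). Seating 8 units around a circle gives (7)! arrangements.
So 2 × (7)! = 2 × 5040 = 10080.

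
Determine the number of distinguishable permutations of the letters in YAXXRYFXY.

YAXXRYFXY has 9 letters with X appearing 3 times and Y appearing 3 times.
So there are 9! / (3!·3!) = 10080 distinguishable arrangements.

10080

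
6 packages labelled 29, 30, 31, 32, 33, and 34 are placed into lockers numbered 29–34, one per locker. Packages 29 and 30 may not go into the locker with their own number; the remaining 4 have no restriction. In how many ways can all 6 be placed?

Let Aᵢ (for i ∈ {29, 30}) be the placements that put package i in its forbidden locker. Any j of these fix j positions, leaving (6−j)! ways to fill the rest, and there are C(2,j) ways to pick which j.
By inclusion–exclusion, the number of valid placements is Σ_{j=0}^{2} (−1)^j C(2,j)·(6−j)!.
Computing: 720 − 240 + 24 = 504.

504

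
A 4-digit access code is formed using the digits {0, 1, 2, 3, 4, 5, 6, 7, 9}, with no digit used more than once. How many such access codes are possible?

With no repetition, fill the 4 digits in order: 9 choices, then 8, down to 6.
That product is 9 × 8 × 7 × 6 = 3024.

3024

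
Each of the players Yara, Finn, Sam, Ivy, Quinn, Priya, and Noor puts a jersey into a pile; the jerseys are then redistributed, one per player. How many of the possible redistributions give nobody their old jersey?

This is the derangement count D_7: permutations of 7 items with no fixed point.
By inclusion–exclusion this is Σ_{j=0}^{7} (−1)^j C(7,j)·(7−j)!.
Computing: 5040 − 5040 + 2520 − 840 + 210 − 42 + 7 − 1 = 1854.

1854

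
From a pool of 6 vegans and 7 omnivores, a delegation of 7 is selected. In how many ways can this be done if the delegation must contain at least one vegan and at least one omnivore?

Unrestricted: C(13,7) = 1716 ways to pick any 7 of the 13.
Selections missing a whole group: no vegans → C(7,7) = 1; no omnivores → C(6,7) = 0.
Both groups omitted at once is impossible, so 1716 − 1 = 1715.

1715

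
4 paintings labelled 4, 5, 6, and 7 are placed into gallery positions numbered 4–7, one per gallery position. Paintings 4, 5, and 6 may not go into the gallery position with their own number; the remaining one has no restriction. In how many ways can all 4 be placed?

Let Aᵢ (for i ∈ {4, 5, 6}) be the placements that put painting i in its forbidden gallery position. Any j of these fix j positions, leaving (4−j)! ways to fill the rest, and there are C(3,j) ways to pick which j.
By inclusion–exclusion, the number of valid placements is Σ_{j=0}^{3} (−1)^j C(3,j)·(4−j)!.
Computing: 24 − 18 + 6 − 1 = 11.

11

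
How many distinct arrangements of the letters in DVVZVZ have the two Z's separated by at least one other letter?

Total arrangements of DVVZVZ: 6!/(3!·2!) = 60.
If the two Z's are adjacent, glue them into one block, leaving 5 items to arrange: (5)!/(3!) = 20 ways.
Subtracting, 60 − 20 = 40 arrangements keep the Z's apart.

40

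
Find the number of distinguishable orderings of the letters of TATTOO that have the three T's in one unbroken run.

12

Treat the 3 copies of T as a single block. The multiset to arrange is then {TTT, A, O, O}, 4 items in all.
That gives (4)!/(2!) = 12 arrangements.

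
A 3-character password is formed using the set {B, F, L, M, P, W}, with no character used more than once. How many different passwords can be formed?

120

Choose and order 3 of the 6 symbols: the first character has 6 options, the next 5, then 4.
6 × 5 × 4 = 120.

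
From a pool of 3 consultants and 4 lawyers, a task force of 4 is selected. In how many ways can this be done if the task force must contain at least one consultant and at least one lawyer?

Unrestricted: C(7,4) = 35 ways to pick any 4 of the 7.
Subtract selections that omit an entire group: no consultants → C(4,4) = 1; no lawyers → C(3,4) = 0.
Both groups omitted at once is impossible, so 35 − 1 = 34.

34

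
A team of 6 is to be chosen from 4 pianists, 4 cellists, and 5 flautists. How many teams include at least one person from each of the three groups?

1520

Unrestricted: C(13,6) = 1716 ways to pick any 6 of the 13.
Subtract selections that omit an entire group: no pianists → C(9,6) = 84; no cellists → C(9,6) = 84; no flautists → C(8,6) = 28.
Add back selections omitting two groups (i.e. drawn from a single group): C(4,6) + C(4,6) + C(5,6) = 0.
By inclusion–exclusion: 1716 − 196 + 0 = 1520.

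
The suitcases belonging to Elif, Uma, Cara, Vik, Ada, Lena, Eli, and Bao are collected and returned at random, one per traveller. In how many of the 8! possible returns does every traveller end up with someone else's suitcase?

14833

Count assignments avoiding every fixed point. For any j of the 8 travellers fixed to their own suitcase, the other 8−j can be arranged in (8−j)! ways.
By inclusion–exclusion this is Σ_{j=0}^{8} (−1)^j C(8,j)·(8−j)!.
Computing: 40320 − 40320 + 20160 − 6720 + 1680 − 336 + 56 − 8 + 1 = 14833.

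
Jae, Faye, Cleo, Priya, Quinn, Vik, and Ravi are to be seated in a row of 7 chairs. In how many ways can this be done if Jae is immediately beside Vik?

1440

Glue Jae and Vik into one block (2 internal orders), leaving 6 units to arrange in a row.
So the count is 2·(6)! = 1440.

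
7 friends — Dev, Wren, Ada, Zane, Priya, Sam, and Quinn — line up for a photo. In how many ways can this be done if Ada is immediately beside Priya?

Treat {Ada, Priya} as a single unit. There are 6 units to order, and the pair itself can be ordered 2 ways.
So the count is 2·(6)! = 1440.

1440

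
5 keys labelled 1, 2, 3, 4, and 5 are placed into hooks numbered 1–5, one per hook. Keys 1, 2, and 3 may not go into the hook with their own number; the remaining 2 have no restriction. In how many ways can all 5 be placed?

64

Let Aᵢ (for i ∈ {1, 2, 3}) be the placements that put key i in its forbidden hook. Any j of these fix j positions, leaving (5−j)! ways to fill the rest, and there are C(3,j) ways to pick which j.
By inclusion–exclusion, the number of valid placements is Σ_{j=0}^{3} (−1)^j C(3,j)·(5−j)!.
Computing: 120 − 72 + 18 − 2 = 64.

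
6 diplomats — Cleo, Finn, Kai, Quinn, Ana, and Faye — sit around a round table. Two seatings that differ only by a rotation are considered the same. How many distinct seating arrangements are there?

Around a circle, 6 distinct people have 6!/6 = (5)! = 120 rotationally distinct seatings.

120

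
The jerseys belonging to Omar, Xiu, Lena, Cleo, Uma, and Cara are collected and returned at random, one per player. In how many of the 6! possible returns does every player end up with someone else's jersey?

265

Count assignments avoiding every fixed point. For any j of the 6 players fixed to their old jersey, the other 6−j can be arranged in (6−j)! ways.
By inclusion–exclusion this is Σ_{j=0}^{6} (−1)^j C(6,j)·(6−j)!.
Computing: 720 − 720 + 360 − 120 + 30 − 6 + 1 = 265.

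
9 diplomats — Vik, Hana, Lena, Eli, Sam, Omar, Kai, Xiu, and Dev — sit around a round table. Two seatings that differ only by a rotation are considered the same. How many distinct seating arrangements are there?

Around a circle, 9 distinct people have 9!/9 = (8)! = 40320 rotationally distinct seatings.

40320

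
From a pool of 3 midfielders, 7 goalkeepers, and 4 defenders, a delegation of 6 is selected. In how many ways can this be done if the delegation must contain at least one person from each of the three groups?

2331

Total 6-person selections from all 14: C(14,6) = 3003.
Selections missing a whole group: no midfielders → C(11,6) = 462; no goalkeepers → C(7,6) = 7; no defenders → C(10,6) = 210.
Add back selections omitting two groups (i.e. drawn from a single group): C(3,6) + C(7,6) + C(4,6) = 7.
By inclusion–exclusion: 3003 − 679 + 7 = 2331.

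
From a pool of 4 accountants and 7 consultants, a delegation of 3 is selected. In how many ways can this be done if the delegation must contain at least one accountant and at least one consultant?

126

With no constraint there are C(11,3) = 165 possible selections.
Subtract selections that omit an entire group: no accountants → C(7,3) = 35; no consultants → C(4,3) = 4.
Both groups omitted at once is impossible, so 165 − 39 = 126.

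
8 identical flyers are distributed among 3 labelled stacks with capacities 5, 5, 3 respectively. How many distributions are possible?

18

Ignoring the caps, the number of non-negative solutions to x_1+…+x_3 = 8 is C(10,2) = 45.
Subtract solutions that violate a single cap (substitute x_i' = x_i − (cap_i+1)): x_1 ≥ 6 gives C(4,2) = 6; x_2 ≥ 6 gives C(4,2) = 6; x_3 ≥ 4 gives C(6,2) = 15. Together 27.
No two caps can be exceeded simultaneously, so the pair terms are all 0.
By inclusion–exclusion the count is 45 − 27 + 0 = 18.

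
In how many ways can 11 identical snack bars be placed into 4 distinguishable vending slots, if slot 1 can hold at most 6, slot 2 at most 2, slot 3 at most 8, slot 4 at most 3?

74

Ignoring the caps, the number of non-negative solutions to x_1+…+x_4 = 11 is C(14,3) = 364.
Subtract solutions that violate a single cap (substitute x_i' = x_i − (cap_i+1)): x_1 ≥ 7 gives C(7,3) = 35; x_2 ≥ 3 gives C(11,3) = 165; x_3 ≥ 9 gives C(5,3) = 10; x_4 ≥ 4 gives C(10,3) = 120. Together 330.
Add back pairs where two caps are both exceeded: 4 + 0 + 1 + 0 + 35 + 0 = 40.
By inclusion–exclusion the count is 364 − 330 + 40 = 74.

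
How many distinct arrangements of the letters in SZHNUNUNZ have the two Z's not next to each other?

11760

There are 9!/(3!·2!·2!) = 15120 arrangements of SZHNUNUNZ in total.
Arrangements with the Z's together: treat ZZ as one letter, giving (8)!/(3!·2!) = 3360.
Subtracting, 15120 − 3360 = 11760 arrangements keep the Z's apart.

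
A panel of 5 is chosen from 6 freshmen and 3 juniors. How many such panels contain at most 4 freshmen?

Split by how many freshmen are chosen (0 through 4).
Sum: C(6,0)·C(3,5) + C(6,1)·C(3,4) + C(6,2)·C(3,3) + C(6,3)·C(3,2) + C(6,4)·C(3,1) = 0 + 0 + 15 + 60 + 45 = 120.

120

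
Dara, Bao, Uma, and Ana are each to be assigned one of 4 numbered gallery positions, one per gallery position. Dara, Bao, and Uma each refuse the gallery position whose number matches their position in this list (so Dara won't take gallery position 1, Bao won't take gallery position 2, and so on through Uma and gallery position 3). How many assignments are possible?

11

Let Aᵢ (for i ∈ {1, 2, 3}) be the placements that put person i in their forbidden gallery position. Any j of these fix j positions, leaving (4−j)! ways to fill the rest, and there are C(3,j) ways to pick which j.
By inclusion–exclusion, the number of valid placements is Σ_{j=0}^{3} (−1)^j C(3,j)·(4−j)!.
Computing: 24 − 18 + 6 − 1 = 11.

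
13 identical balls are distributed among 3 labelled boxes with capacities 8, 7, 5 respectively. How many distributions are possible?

33

Without the upper bounds there are C(15,2) = 105 ways to split 13 among 3 boxes.
Subtract solutions that violate a single cap (substitute x_i' = x_i − (cap_i+1)): x_1 ≥ 9 gives C(6,2) = 15; x_2 ≥ 8 gives C(7,2) = 21; x_3 ≥ 6 gives C(9,2) = 36. Together 72.
No two caps can be exceeded simultaneously, so the pair terms are all 0.
By inclusion–exclusion the count is 105 − 72 + 0 = 33.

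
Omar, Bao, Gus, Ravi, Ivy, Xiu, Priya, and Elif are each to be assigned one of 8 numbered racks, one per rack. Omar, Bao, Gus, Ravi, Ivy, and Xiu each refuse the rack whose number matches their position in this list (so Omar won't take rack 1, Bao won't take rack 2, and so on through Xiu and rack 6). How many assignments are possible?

18806

Let Aᵢ (for 1 ≤ i ≤ 6) be the placements that put person i in their forbidden rack. Any j of these fix j positions, leaving (8−j)! ways to fill the rest, and there are C(6,j) ways to pick which j.
By inclusion–exclusion, the number of valid placements is Σ_{j=0}^{6} (−1)^j C(6,j)·(8−j)!.
Computing: 40320 − 30240 + 10800 − 2400 + 360 − 36 + 2 = 18806.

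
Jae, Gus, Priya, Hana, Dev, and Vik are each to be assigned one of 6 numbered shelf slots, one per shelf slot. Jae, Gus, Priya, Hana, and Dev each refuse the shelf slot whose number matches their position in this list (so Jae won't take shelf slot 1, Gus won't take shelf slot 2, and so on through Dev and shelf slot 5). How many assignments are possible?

Let Aᵢ (for 1 ≤ i ≤ 5) be the placements that put person i in their forbidden shelf slot. Any j of these fix j positions, leaving (6−j)! ways to fill the rest, and there are C(5,j) ways to pick which j.
By inclusion–exclusion, the number of valid placements is Σ_{j=0}^{5} (−1)^j C(5,j)·(6−j)!.
Computing: 720 − 600 + 240 − 60 + 10 − 1 = 309.

309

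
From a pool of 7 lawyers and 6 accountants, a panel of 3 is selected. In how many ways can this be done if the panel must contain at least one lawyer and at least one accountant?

231

Total 3-person selections from all 13: C(13,3) = 286.
Subtract selections that omit an entire group: no lawyers → C(6,3) = 20; no accountants → C(7,3) = 35.
Both groups omitted at once is impossible, so 286 − 55 = 231.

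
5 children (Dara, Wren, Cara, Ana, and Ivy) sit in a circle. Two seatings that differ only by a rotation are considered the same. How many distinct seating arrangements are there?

Fix one person's seat to break rotational symmetry; the remaining 4 people can be arranged in (4)! = 24 ways.

24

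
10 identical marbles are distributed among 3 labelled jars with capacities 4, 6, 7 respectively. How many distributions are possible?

29

Without the upper bounds there are C(12,2) = 66 ways to split 10 among 3 jars.
Subtract solutions that violate a single cap (substitute x_i' = x_i − (cap_i+1)): x_1 ≥ 5 gives C(7,2) = 21; x_2 ≥ 7 gives C(5,2) = 10; x_3 ≥ 8 gives C(4,2) = 6. Together 37.
No two caps can be exceeded simultaneously, so the pair terms are all 0.
By inclusion–exclusion the count is 66 − 37 + 0 = 29.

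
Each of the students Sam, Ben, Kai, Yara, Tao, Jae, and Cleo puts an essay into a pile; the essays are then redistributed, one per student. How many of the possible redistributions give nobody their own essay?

1854

This is the derangement count D_7: permutations of 7 items with no fixed point.
By inclusion–exclusion this is Σ_{j=0}^{7} (−1)^j C(7,j)·(7−j)!.
Computing: 5040 − 5040 + 2520 − 840 + 210 − 42 + 7 − 1 = 1854.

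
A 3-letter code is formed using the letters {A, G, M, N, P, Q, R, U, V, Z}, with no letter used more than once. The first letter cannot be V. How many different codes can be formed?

The first letter has 10−1 = 9 choices (anything except V).
The remaining 2 letters are filled from the other 9 symbols without repetition: 9 × 8 = 72.
Total: 9 × 72 = 648.

648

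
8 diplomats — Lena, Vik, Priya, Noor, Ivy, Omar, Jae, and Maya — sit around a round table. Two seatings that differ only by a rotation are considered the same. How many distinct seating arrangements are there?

Around a circle, 8 distinct people have 8!/8 = (7)! = 5040 rotationally distinct seatings.

5040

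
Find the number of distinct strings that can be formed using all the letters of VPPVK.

30

VPPVK has 5 letters with P appearing twice and V appearing twice.
Dividing 5! = 120 by 2!·2! = 4 for the repeated letters gives 30.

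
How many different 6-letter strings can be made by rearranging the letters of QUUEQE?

90

QUUEQE has 6 letters with E appearing twice, Q appearing twice, and U appearing twice.
Dividing 6! = 720 by 2!·2!·2! = 8 for the repeated letters gives 90.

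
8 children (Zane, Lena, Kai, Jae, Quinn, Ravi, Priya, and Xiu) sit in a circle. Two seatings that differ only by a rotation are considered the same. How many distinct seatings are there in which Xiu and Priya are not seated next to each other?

Without the restriction there are (7)! = 5040 seatings.
Seatings with Xiu beside Priya: treat them as a block with 2 internal orders, giving 2 × (6)! = 1440.
Subtracting, 5040 − 1440 = 3600.

3600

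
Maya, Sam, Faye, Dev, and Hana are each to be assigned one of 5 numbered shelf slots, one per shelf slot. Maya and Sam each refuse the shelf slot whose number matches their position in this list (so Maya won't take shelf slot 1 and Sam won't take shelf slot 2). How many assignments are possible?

Let Aᵢ (for i ∈ {1, 2}) be the placements that put person i in their forbidden shelf slot. Any j of these fix j positions, leaving (5−j)! ways to fill the rest, and there are C(2,j) ways to pick which j.
By inclusion–exclusion, the number of valid placements is Σ_{j=0}^{2} (−1)^j C(2,j)·(5−j)!.
Computing: 120 − 48 + 6 = 78.

78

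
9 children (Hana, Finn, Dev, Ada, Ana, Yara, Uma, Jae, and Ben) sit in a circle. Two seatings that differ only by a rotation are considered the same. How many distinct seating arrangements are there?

40320

Fix one person's seat to break rotational symmetry; the remaining 8 people can be arranged in (8)! = 40320 ways.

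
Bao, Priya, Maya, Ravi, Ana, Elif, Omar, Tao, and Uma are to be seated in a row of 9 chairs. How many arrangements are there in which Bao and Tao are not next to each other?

There are 9! = 362880 arrangements in all. If Bao and Tao are adjacent, merging them into one block gives 2·(8)! = 80640 arrangements.
Complementary counting: 362880 − 80640 = 282240.

282240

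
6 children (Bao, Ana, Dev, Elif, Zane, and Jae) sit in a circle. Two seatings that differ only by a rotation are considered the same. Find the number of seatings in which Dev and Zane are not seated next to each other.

72

All circular seatings of 6 people number (5)! = 120.
Seatings with Dev beside Zane: treat them as a block with 2 internal orders, giving 2 × (4)! = 48.
Subtracting, 120 − 48 = 72.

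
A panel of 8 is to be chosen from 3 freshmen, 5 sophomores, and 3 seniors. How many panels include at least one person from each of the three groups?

Total 8-person selections from all 11: C(11,8) = 165.
Subtract selections that omit an entire group: no freshmen → C(8,8) = 1; no sophomores → C(6,8) = 0; no seniors → C(8,8) = 1.
Add back selections omitting two groups (i.e. drawn from a single group): C(3,8) + C(5,8) + C(3,8) = 0.
By inclusion–exclusion: 165 − 2 + 0 = 163.

163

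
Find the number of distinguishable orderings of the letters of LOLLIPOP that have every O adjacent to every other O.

420

Treat the 2 copies of O as a single block. The multiset to arrange is then {OO, I, L, L, L, P, P}, 7 items in all.
That gives (7)!/(3!·2!) = 420 arrangements.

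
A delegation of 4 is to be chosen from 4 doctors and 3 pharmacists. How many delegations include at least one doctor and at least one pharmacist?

34

Unrestricted: C(7,4) = 35 ways to pick any 4 of the 7.
Subtract selections that omit an entire group: no doctors → C(3,4) = 0; no pharmacists → C(4,4) = 1.
Both groups omitted at once is impossible, so 35 − 1 = 34.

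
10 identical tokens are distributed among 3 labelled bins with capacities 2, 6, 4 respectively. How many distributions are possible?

6

Without the upper bounds there are C(12,2) = 66 ways to split 10 among 3 bins.
Subtract solutions that violate a single cap (substitute x_i' = x_i − (cap_i+1)): x_1 ≥ 3 gives C(9,2) = 36; x_2 ≥ 7 gives C(5,2) = 10; x_3 ≥ 5 gives C(7,2) = 21. Together 67.
Add back pairs where two caps are both exceeded: 1 + 6 + 0 = 7.
By inclusion–exclusion the count is 66 − 67 + 7 = 6.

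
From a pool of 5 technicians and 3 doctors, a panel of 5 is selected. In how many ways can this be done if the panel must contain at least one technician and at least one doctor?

55

Total 5-person selections from all 8: C(8,5) = 56.
Subtract selections that omit an entire group: no technicians → C(3,5) = 0; no doctors → C(5,5) = 1.
Both groups omitted at once is impossible, so 56 − 1 = 55.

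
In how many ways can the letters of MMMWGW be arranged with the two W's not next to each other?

There are 6!/(3!·2!) = 60 arrangements of MMMWGW in total.
Arrangements with the W's together: treat WW as one letter, giving (5)!/(3!) = 20.
Subtracting, 60 − 20 = 40 arrangements keep the W's apart.

40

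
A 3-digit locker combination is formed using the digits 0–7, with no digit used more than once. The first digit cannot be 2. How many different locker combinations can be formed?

The first digit has 8−1 = 7 choices (anything except 2).
The remaining 2 digits are filled from the other 7 symbols without repetition: 7 × 6 = 42.
Total: 7 × 42 = 294.

294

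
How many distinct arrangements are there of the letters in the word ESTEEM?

Letter multiplicities in ESTEEM: E×3, M×1, S×1, T×1.
The number of distinct arrangements is 6!/(3!) = 720/6 = 120.

120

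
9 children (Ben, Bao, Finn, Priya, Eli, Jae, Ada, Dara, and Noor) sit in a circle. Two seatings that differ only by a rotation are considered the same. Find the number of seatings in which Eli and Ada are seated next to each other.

10080

Glue Eli and Ada into a block (2 internal orders). Seating 8 units around a circle gives (7)! arrangements.
So 2 × (7)! = 2 × 5040 = 10080.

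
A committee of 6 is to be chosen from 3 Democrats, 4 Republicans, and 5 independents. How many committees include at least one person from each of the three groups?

805

With no constraint there are C(12,6) = 924 possible selections.
Selections missing a whole group: no Democrats → C(9,6) = 84; no Republicans → C(8,6) = 28; no independents → C(7,6) = 7.
Add back selections omitting two groups (i.e. drawn from a single group): C(3,6) + C(4,6) + C(5,6) = 0.
By inclusion–exclusion: 924 − 119 + 0 = 805.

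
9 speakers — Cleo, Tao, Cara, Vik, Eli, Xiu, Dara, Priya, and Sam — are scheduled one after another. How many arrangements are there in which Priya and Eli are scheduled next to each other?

Treat {Priya, Eli} as a single unit. There are 8 units to order, and the pair itself can be ordered 2 ways.
That gives 2 × 8! = 2 × 40320 = 80640.

80640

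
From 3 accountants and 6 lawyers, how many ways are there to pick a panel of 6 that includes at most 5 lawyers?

83

Split by how many lawyers are chosen (0 through 5).
Sum: C(6,0)·C(3,6) + C(6,1)·C(3,5) + C(6,2)·C(3,4) + C(6,3)·C(3,3) + C(6,4)·C(3,2) + C(6,5)·C(3,1) = 0 + 0 + 0 + 20 + 45 + 18 = 83.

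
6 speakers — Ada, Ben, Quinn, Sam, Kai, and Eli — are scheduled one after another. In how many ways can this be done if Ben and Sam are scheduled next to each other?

240

Glue Ben and Sam into one block (2 internal orders), leaving 5 units to arrange in a row.
So the count is 2·(5)! = 240.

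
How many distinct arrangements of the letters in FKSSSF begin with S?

With the first slot taken by S, it remains to arrange the other 5 letters (FKSSF).
Those 5 letters have F appearing twice and S appearing twice, giving (5)!/(2!·2!) = 30.

30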